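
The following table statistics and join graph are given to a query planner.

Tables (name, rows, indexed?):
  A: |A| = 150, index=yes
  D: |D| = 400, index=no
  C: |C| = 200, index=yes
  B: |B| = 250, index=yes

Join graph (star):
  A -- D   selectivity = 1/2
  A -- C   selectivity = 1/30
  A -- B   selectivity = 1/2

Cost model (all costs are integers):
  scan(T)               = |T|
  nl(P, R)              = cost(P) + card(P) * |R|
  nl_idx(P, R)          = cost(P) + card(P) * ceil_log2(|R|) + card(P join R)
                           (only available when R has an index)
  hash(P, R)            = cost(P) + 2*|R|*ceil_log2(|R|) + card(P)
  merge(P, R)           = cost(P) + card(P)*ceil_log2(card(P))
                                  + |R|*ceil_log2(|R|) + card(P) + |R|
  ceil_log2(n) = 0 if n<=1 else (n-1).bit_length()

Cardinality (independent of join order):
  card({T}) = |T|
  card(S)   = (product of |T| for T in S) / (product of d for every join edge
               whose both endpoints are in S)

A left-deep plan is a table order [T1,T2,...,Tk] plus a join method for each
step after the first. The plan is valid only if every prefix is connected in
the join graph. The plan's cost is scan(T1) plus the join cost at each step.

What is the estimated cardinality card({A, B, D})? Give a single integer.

Tables in S: A(150), B(250), D(400)
Edges inside S: A-D(d=2), A-B(d=2)
numerator = 150 * 250 * 400 = 15000000
denominator = 2 * 2 = 4
card(S) = 15000000 / 4 = 3750000

3750000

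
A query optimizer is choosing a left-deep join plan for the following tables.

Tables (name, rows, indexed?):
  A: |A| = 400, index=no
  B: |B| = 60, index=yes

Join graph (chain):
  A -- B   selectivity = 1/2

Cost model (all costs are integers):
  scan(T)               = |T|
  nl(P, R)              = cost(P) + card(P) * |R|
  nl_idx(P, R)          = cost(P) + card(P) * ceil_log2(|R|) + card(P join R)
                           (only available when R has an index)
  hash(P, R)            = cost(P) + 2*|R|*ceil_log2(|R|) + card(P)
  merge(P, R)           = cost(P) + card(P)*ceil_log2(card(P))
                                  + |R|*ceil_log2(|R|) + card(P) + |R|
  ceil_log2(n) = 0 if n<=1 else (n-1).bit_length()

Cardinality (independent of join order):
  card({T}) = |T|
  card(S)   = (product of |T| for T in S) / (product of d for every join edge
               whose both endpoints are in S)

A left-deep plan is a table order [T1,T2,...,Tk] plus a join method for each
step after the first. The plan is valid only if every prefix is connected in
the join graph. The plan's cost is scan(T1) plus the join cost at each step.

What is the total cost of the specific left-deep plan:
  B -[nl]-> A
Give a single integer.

step 1: scan B: cost=60, card=60
step 2: join A via nl
    card(P join A) = 60*400/(2) = 12000
    cost = 60 + 60*400 = 24060

24060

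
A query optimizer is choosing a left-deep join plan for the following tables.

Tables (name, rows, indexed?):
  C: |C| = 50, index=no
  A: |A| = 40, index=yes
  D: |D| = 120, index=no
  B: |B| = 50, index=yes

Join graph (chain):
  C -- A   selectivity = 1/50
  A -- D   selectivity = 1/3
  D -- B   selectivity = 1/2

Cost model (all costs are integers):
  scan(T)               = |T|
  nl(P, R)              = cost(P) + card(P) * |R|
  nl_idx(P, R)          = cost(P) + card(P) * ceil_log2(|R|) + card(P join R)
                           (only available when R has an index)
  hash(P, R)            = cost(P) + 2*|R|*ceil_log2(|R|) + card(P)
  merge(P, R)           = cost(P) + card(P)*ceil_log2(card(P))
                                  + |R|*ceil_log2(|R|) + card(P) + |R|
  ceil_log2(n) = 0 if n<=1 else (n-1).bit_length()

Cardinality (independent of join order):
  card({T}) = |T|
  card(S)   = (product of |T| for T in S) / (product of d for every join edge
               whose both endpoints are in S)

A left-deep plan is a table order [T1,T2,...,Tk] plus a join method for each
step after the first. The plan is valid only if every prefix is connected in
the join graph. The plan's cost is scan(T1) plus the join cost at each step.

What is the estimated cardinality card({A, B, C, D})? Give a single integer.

Tables in S: A(40), B(50), C(50), D(120)
Edges inside S: C-A(d=50), A-D(d=3), D-B(d=2)
numerator = 40 * 50 * 50 * 120 = 12000000
denominator = 50 * 3 * 2 = 300
card(S) = 12000000 / 300 = 40000

40000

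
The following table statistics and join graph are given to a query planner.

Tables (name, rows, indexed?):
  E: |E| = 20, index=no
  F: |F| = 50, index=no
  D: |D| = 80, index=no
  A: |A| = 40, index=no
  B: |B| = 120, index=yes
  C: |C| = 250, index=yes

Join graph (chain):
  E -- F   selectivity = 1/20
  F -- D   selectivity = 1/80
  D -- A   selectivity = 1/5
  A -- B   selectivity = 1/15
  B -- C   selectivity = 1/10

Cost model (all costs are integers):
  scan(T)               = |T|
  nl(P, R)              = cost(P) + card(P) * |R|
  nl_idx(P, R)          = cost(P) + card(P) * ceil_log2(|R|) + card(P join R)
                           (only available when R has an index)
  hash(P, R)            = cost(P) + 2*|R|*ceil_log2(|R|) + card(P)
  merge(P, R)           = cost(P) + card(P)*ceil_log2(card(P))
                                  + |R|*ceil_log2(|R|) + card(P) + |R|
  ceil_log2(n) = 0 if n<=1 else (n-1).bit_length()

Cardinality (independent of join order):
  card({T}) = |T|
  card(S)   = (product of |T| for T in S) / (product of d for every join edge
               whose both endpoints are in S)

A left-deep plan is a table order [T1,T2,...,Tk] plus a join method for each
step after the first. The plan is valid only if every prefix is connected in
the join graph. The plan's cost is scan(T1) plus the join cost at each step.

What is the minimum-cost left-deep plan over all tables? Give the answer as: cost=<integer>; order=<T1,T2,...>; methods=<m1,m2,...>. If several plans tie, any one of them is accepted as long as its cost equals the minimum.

cost=10820; order=D,F,E,A,B,C; methods=hash,hash,hash,hash,hash

Selinger DP (subsets sized 1..n):
  {E}: scan cost=20, card=20
  {F}: scan cost=50, card=50
  {D}: scan cost=80, card=80
  {A}: scan cost=40, card=40
  {B}: scan cost=120, card=120
  {C}: scan cost=250, card=250
  {EF}: card=50; try (E,hash)→300, (F,merge)→490, (E,merge)→520, (F,hash)→640, (F,nl)→1020, (E,nl)→1050; best=300 via (E,hash)
  {DF}: card=50; try (F,hash)→760, (D,merge)→1040, (F,merge)→1070, (D,hash)→1220, (D,nl)→4050, (F,nl)→4080; best=760 via (F,hash)
  {AD}: card=640; try (A,hash)→640, (D,merge)→960, (A,merge)→1000, (D,hash)→1200, (D,nl)→3240, (A,nl)→3280; best=640 via (A,hash)
  {AB}: card=320; try (B,nl_idx)→640, (A,hash)→720, (B,merge)→1280, (A,merge)→1360, (B,hash)→1760, (B,nl)→4840 …(+1); best=640 via (B,nl_idx)
  {BC}: card=3000; try (B,hash)→2180, (C,merge)→3330, (B,merge)→3460, (C,nl_idx)→4080, (C,hash)→4240, (B,nl_idx)→5000 …(+2); best=2180 via (B,hash)
  {DEF}: card=50; try (E,hash)→1010, (E,merge)→1230, (D,merge)→1290, (D,hash)→1470, (E,nl)→1760, (D,nl)→4300; best=1010 via (E,hash)
  {ADF}: card=400; try (A,hash)→1290, (A,merge)→1390, (F,hash)→1880, (A,nl)→2760, (F,merge)→8030, (F,nl)→32640; best=1290 via (A,hash)
  {ABD}: card=5120; try (D,hash)→2080, (B,hash)→2960, (D,merge)→4480, (B,merge)→8640, (B,nl_idx)→10240, (D,nl)→26240 …(+1); best=2080 via (D,hash)
  {ABC}: card=8000; try (C,hash)→4960, (A,hash)→5660, (C,merge)→6090, (C,nl_idx)→11200, (A,merge)→41460, (C,nl)→80640 …(+1); best=4960 via (C,hash)
  {ADEF}: card=400; try (A,hash)→1540, (A,merge)→1640, (E,hash)→1890, (A,nl)→3010, (E,merge)→5410, (E,nl)→9290; best=1540 via (A,hash)
  {ABDF}: card=3200; try (B,hash)→3370, (B,merge)→6250, (B,nl_idx)→7290, (F,hash)→7800, (B,nl)→49290, (F,merge)→74110 …(+1); best=3370 via (B,hash)
  {ABCD}: card=128000; try (C,hash)→11200, (D,hash)→14080, (C,merge)→76010, (D,merge)→117600, (C,nl_idx)→171040, (D,nl)→644960 …(+1); best=11200 via (C,hash)
  {ABDEF}: card=3200; try (B,hash)→3620, (B,merge)→6500, (E,hash)→6770, (B,nl_idx)→7540, (E,merge)→45090, (B,nl)→49540 …(+1); best=3620 via (B,hash)
  {ABCDF}: card=80000; try (C,hash)→10570, (C,merge)→47220, (C,nl_idx)→108970, (F,hash)→139800, (C,nl)→803370, (F,merge)→2315550 …(+1); best=10570 via (C,hash)
  {ABCDEF}: card=80000; try (C,hash)→10820, (C,merge)→47470, (E,hash)→90770, (C,nl_idx)→109220, (C,nl)→803620, (E,merge)→1450690 …(+1); best=10820 via (C,hash)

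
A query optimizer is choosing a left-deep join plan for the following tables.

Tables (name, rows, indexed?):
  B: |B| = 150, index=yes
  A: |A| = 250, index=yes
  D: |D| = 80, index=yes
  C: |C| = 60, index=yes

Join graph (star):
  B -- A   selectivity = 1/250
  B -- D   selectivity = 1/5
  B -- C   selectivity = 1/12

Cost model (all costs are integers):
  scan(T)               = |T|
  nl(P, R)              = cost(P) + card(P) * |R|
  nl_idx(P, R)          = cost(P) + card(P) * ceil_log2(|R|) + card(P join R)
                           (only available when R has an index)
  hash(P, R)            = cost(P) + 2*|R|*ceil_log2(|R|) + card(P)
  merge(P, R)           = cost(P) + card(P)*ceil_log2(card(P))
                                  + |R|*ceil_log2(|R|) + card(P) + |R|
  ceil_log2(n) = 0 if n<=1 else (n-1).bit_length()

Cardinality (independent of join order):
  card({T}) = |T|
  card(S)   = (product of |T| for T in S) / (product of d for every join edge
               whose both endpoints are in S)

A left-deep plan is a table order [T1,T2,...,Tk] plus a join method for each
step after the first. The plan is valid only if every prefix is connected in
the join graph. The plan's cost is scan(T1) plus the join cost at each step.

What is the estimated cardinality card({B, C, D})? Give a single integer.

12000

Tables in S: B(150), C(60), D(80)
Edges inside S: B-D(d=5), B-C(d=12)
numerator = 150 * 60 * 80 = 720000
denominator = 5 * 12 = 60
card(S) = 720000 / 60 = 12000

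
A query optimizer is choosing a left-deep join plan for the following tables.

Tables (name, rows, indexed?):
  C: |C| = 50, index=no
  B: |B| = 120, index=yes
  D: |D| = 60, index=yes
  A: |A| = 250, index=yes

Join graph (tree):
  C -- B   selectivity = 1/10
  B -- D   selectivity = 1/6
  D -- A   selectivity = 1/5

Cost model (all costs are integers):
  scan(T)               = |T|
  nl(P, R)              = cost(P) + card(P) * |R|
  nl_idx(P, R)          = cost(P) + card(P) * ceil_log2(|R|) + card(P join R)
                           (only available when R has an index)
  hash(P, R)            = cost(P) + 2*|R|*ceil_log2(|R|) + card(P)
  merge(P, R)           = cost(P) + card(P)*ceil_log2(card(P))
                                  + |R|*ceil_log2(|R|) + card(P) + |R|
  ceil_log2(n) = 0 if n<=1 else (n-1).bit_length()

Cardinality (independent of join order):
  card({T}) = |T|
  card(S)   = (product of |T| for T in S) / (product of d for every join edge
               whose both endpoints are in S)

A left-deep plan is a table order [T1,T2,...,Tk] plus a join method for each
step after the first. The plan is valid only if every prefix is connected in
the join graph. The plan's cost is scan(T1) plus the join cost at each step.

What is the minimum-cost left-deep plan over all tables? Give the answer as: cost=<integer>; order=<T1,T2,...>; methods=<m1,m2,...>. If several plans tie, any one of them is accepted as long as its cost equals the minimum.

cost=12160; order=B,C,D,A; methods=hash,hash,hash

Selinger DP (subsets sized 1..n):
  {C}: scan cost=50, card=50
  {B}: scan cost=120, card=120
  {D}: scan cost=60, card=60
  {A}: scan cost=250, card=250
  {BC}: card=600; try (C,hash)→840, (B,nl_idx)→1000, (B,merge)→1360, (C,merge)→1430, (B,hash)→1780, (B,nl)→6050 …(+1); best=840 via (C,hash)
  {BD}: card=1200; try (D,hash)→960, (B,merge)→1440, (D,merge)→1500, (B,nl_idx)→1680, (B,hash)→1800, (D,nl_idx)→2040 …(+2); best=960 via (D,hash)
  {AD}: card=3000; try (D,hash)→1220, (A,merge)→2730, (D,merge)→2920, (A,nl_idx)→3540, (A,hash)→4120, (D,nl_idx)→4750 …(+2); best=1220 via (D,hash)
  {BCD}: card=6000; try (D,hash)→2160, (C,hash)→2760, (D,merge)→7860, (D,nl_idx)→10440, (C,merge)→15710, (D,nl)→36840 …(+1); best=2160 via (D,hash)
  {ABD}: card=60000; try (B,hash)→5900, (A,hash)→6160, (A,merge)→17610, (B,merge)→41180, (A,nl_idx)→70560, (B,nl_idx)→82220 …(+2); best=5900 via (B,hash)
  {ABCD}: card=300000; try (A,hash)→12160, (C,hash)→66500, (A,merge)→88410, (A,nl_idx)→350160, (C,merge)→1026250, (A,nl)→1502160 …(+1); best=12160 via (A,hash)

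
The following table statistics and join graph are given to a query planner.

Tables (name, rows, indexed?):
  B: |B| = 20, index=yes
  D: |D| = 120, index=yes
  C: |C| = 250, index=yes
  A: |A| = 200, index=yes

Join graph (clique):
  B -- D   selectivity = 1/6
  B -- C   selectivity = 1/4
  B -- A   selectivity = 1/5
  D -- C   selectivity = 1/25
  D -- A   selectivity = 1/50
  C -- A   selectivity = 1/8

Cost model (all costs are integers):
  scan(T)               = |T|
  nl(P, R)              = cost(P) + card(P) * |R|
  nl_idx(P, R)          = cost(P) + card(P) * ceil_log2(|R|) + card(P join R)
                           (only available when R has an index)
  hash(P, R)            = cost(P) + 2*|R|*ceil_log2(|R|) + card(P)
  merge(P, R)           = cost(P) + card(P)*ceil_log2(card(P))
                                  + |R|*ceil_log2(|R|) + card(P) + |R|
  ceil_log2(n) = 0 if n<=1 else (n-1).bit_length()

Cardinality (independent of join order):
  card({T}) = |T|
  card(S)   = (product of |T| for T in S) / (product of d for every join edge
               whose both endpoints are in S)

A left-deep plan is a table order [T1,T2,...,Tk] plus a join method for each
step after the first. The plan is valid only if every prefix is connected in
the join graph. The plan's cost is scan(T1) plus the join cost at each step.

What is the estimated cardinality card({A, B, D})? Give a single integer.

320

Tables in S: A(200), B(20), D(120)
Edges inside S: B-D(d=6), B-A(d=5), D-A(d=50)
numerator = 200 * 20 * 120 = 480000
denominator = 6 * 5 * 50 = 1500
card(S) = 480000 / 1500 = 320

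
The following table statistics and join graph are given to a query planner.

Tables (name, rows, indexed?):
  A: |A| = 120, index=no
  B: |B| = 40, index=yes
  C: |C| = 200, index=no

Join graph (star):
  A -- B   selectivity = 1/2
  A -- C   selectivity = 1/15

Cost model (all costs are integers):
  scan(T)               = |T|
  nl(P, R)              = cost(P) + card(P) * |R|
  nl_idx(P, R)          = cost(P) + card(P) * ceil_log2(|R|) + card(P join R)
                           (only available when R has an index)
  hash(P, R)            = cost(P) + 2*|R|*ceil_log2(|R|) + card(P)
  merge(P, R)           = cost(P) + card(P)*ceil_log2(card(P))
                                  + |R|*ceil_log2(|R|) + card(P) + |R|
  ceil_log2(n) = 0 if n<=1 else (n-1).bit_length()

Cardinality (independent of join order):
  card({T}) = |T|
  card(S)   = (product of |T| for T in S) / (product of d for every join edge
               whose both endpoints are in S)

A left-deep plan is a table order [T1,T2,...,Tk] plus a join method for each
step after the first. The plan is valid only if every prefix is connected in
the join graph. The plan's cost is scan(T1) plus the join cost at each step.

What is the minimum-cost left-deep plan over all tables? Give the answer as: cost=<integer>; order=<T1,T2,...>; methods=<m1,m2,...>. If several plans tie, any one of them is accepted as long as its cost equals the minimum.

cost=4160; order=C,A,B; methods=hash,hash

Selinger DP (subsets sized 1..n):
  {A}: scan cost=120, card=120
  {B}: scan cost=40, card=40
  {C}: scan cost=200, card=200
  {AB}: card=2400; try (B,hash)→720, (A,merge)→1280, (B,merge)→1360, (A,hash)→1760, (B,nl_idx)→3240, (A,nl)→4840 …(+1); best=720 via (B,hash)
  {AC}: card=1600; try (A,hash)→2080, (C,merge)→2880, (A,merge)→2960, (C,hash)→3440, (C,nl)→24120, (A,nl)→24200; best=2080 via (A,hash)
  {ABC}: card=32000; try (B,hash)→4160, (C,hash)→6320, (B,merge)→21560, (C,merge)→33720, (B,nl_idx)→43680, (B,nl)→66080 …(+1); best=4160 via (B,hash)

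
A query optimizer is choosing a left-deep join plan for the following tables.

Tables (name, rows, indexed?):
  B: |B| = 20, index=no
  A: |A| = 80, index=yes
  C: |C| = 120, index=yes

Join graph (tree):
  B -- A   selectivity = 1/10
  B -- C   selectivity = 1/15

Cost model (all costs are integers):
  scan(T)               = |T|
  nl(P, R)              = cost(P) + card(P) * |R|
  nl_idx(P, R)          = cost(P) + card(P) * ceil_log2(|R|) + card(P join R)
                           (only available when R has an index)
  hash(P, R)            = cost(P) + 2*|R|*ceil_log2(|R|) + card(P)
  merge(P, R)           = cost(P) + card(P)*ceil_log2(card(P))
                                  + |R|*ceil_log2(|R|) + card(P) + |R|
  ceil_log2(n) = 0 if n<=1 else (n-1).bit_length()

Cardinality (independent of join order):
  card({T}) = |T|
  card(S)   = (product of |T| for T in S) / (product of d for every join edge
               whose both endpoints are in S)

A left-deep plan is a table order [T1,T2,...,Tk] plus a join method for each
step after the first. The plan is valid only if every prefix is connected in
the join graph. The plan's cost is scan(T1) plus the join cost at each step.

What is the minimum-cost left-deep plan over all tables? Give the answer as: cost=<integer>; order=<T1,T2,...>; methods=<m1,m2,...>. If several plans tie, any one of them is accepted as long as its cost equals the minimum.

Selinger DP (subsets sized 1..n):
  {B}: scan cost=20, card=20
  {A}: scan cost=80, card=80
  {C}: scan cost=120, card=120
  {AB}: card=160; try (A,nl_idx)→320, (B,hash)→360, (A,merge)→780, (B,merge)→840, (A,hash)→1160, (A,nl)→1620 …(+1); best=320 via (A,nl_idx)
  {BC}: card=160; try (C,nl_idx)→320, (B,hash)→440, (C,merge)→1100, (B,merge)→1200, (C,hash)→1720, (C,nl)→2420 …(+1); best=320 via (C,nl_idx)
  {ABC}: card=1280; try (A,hash)→1600, (C,hash)→2160, (A,merge)→2400, (C,merge)→2720, (C,nl_idx)→2720, (A,nl_idx)→2720 …(+2); best=1600 via (A,hash)

cost=1600; order=B,C,A; methods=nl_idx,hash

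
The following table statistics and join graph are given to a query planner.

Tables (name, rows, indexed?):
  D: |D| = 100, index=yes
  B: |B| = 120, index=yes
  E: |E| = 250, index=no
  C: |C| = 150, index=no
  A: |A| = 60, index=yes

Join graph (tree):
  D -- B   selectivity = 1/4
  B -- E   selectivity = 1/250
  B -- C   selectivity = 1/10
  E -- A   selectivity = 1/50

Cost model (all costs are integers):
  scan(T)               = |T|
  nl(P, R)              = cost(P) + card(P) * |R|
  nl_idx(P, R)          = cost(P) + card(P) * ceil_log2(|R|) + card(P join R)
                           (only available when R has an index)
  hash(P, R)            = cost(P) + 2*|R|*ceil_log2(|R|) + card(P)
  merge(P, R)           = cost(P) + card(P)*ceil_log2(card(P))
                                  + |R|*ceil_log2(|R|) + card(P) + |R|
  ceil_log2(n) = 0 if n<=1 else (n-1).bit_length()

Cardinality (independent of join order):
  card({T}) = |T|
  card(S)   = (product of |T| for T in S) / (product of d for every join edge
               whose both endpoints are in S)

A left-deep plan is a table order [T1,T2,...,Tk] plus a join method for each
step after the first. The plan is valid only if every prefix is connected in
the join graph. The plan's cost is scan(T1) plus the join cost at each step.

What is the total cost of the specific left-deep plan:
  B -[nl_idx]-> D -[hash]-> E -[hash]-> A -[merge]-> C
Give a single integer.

62830

step 1: scan B: cost=120, card=120
step 2: join D via nl_idx
    card(P join D) = 120*100/(4) = 3000
    cost = 120 + 120*7 + 3000 = 3960
step 3: join E via hash
    card(P join E) = 3000*250/(250) = 3000
    cost = 3960 + 2*250*8 + 3000 = 10960
step 4: join A via hash
    card(P join A) = 3000*60/(50) = 3600
    cost = 10960 + 2*60*6 + 3000 = 14680
step 5: join C via merge
    card(P join C) = 3600*150/(10) = 54000
    cost = 14680 + 3600*12 + 150*8 + 3600 + 150 = 62830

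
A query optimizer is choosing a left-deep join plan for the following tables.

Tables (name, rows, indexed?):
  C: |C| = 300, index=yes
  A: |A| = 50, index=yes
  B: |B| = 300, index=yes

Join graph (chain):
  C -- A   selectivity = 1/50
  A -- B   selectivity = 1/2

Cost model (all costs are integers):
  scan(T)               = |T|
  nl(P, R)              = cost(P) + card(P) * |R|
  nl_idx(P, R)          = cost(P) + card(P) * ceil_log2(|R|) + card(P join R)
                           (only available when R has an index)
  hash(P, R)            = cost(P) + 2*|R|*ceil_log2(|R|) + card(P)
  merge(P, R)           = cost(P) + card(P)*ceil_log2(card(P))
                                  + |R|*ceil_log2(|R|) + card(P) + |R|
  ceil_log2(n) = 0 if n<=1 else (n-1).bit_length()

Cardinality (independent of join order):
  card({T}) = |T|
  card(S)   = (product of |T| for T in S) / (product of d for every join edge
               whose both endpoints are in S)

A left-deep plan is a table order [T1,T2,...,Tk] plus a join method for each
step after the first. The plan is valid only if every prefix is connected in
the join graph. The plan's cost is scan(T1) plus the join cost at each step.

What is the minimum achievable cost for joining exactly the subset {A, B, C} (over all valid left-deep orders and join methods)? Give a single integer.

Selinger DP over subsets of {A,B,C}:
  {C}: scan cost=300, card=300
  {A}: scan cost=50, card=50
  {B}: scan cost=300, card=300
  {AC}: card=300; try (C,nl_idx)→800, (A,hash)→1200, (A,nl_idx)→2400, (C,merge)→3400, (A,merge)→3650, (C,hash)→5500 …(+2); best=800 via (C,nl_idx)
  {AB}: card=7500; try (A,hash)→1200, (B,merge)→3400, (A,merge)→3650, (B,hash)→5500, (B,nl_idx)→8000, (A,nl_idx)→9600 …(+2); best=1200 via (A,hash)
  {ABC}: card=45000; try (B,hash)→6500, (B,merge)→6800, (C,hash)→14100, (B,nl_idx)→48500, (B,nl)→90800, (C,merge)→109200 …(+2); best=6500 via (B,hash)

6500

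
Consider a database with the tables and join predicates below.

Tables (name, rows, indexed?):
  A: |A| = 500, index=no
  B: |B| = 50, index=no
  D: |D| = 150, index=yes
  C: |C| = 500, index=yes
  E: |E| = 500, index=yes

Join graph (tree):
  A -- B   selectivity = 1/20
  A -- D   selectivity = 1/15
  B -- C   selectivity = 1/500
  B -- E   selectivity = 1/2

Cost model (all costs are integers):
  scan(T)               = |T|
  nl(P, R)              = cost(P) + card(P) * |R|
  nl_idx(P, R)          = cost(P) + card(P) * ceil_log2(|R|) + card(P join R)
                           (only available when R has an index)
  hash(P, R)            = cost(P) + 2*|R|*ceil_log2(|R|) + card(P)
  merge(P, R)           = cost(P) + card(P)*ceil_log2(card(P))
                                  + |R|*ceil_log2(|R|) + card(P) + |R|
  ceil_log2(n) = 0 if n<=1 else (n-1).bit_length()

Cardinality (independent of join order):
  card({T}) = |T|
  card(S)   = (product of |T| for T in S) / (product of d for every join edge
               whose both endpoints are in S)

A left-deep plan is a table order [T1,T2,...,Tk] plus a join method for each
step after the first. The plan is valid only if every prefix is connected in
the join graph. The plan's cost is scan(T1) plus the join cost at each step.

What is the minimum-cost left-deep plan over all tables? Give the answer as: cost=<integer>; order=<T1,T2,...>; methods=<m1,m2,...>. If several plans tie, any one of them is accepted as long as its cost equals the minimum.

cost=31050; order=B,C,A,D,E; methods=nl_idx,merge,hash,hash

Selinger DP (subsets sized 1..n):
  {A}: scan cost=500, card=500
  {B}: scan cost=50, card=50
  {D}: scan cost=150, card=150
  {C}: scan cost=500, card=500
  {E}: scan cost=500, card=500
  {AB}: card=1250; try (B,hash)→1600, (A,merge)→5400, (B,merge)→5850, (A,hash)→9100, (A,nl)→25050, (B,nl)→25500; best=1600 via (B,hash)
  {AD}: card=5000; try (D,hash)→3400, (A,merge)→6500, (D,merge)→6850, (A,hash)→9300, (D,nl_idx)→9500, (A,nl)→75150 …(+1); best=3400 via (D,hash)
  {BC}: card=50; try (C,nl_idx)→550, (B,hash)→1600, (C,merge)→5400, (B,merge)→5850, (C,hash)→9100, (C,nl)→25050 …(+1); best=550 via (C,nl_idx)
  {BE}: card=12500; try (B,hash)→1600, (E,merge)→5400, (B,merge)→5850, (E,hash)→9100, (E,nl_idx)→13000, (E,nl)→25050 …(+1); best=1600 via (B,hash)
  {ABD}: card=12500; try (D,hash)→5250, (B,hash)→9000, (D,merge)→17950, (D,nl_idx)→24100, (B,merge)→73750, (D,nl)→189100 …(+1); best=5250 via (D,hash)
  {ABC}: card=1250; try (A,merge)→5900, (A,hash)→9600, (C,hash)→11850, (C,nl_idx)→14100, (C,merge)→21600, (A,nl)→25550 …(+1); best=5900 via (A,merge)
  {ABE}: card=312500; try (E,hash)→11850, (E,merge)→21600, (A,hash)→23100, (A,merge)→194100, (E,nl_idx)→325350, (E,nl)→626600 …(+1); best=11850 via (E,hash)
  {BCE}: card=12500; try (E,merge)→5900, (E,hash)→9600, (E,nl_idx)→13500, (C,hash)→23100, (E,nl)→25550, (C,nl_idx)→126600 …(+2); best=5900 via (E,merge)
  {ABCD}: card=12500; try (D,hash)→9550, (D,merge)→22250, (C,hash)→26750, (D,nl_idx)→28400, (C,nl_idx)→130250, (D,nl)→193400 …(+2); best=9550 via (D,hash)
  {ABDE}: card=3125000; try (E,hash)→26750, (E,merge)→197750, (D,hash)→326750, (E,nl_idx)→3242750, (D,nl_idx)→5636850, (E,nl)→6255250 …(+2); best=26750 via (E,hash)
  {ABCE}: card=312500; try (E,hash)→16150, (E,merge)→25900, (A,hash)→27400, (A,merge)→198400, (E,nl_idx)→329650, (C,hash)→333350 …(+5); best=16150 via (E,hash)
  {ABCDE}: card=3125000; try (E,hash)→31050, (E,merge)→202050, (D,hash)→331050, (C,hash)→3160750, (E,nl_idx)→3247050, (D,nl_idx)→5641150 …(+6); best=31050 via (E,hash)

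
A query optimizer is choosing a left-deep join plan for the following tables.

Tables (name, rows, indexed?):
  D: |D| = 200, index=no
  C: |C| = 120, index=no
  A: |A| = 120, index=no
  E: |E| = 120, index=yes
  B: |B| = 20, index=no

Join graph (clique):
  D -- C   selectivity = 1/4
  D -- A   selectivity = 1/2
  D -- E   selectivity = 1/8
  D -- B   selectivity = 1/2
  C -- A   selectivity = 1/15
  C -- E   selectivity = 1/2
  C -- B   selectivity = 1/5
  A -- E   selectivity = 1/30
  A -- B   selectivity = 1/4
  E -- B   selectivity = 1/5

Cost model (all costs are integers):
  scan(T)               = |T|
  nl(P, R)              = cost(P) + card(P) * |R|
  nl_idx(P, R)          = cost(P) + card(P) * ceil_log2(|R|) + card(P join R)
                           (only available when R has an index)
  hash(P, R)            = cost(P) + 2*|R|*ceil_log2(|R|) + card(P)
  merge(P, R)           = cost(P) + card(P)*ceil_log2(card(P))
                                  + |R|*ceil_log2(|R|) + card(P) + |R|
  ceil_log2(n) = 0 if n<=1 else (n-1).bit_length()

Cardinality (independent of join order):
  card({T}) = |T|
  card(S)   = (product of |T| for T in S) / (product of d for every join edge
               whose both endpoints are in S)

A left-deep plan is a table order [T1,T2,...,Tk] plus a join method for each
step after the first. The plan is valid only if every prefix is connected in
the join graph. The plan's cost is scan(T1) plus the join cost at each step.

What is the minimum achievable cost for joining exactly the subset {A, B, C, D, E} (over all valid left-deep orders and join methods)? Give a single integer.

Selinger DP over subsets of {A,B,C,D,E}:
  {D}: scan cost=200, card=200
  {C}: scan cost=120, card=120
  {A}: scan cost=120, card=120
  {E}: scan cost=120, card=120
  {B}: scan cost=20, card=20
  {CD}: card=6000; try (C,hash)→2080, (D,merge)→2880, (C,merge)→2960, (D,hash)→3440, (D,nl)→24120, (C,nl)→24200; best=2080 via (C,hash)
  {AD}: card=12000; try (A,hash)→2080, (D,merge)→2880, (A,merge)→2960, (D,hash)→3440, (D,nl)→24120, (A,nl)→24200; best=2080 via (A,hash)
  {DE}: card=3000; try (E,hash)→2080, (D,merge)→2880, (E,merge)→2960, (D,hash)→3440, (E,nl_idx)→4600, (D,nl)→24120 …(+1); best=2080 via (E,hash)
  {BD}: card=2000; try (B,hash)→600, (D,merge)→1940, (B,merge)→2120, (D,hash)→3240, (D,nl)→4020, (B,nl)→4200; best=600 via (B,hash)
  {AC}: card=960; try (C,hash)→1920, (A,hash)→1920, (C,merge)→2040, (A,merge)→2040, (C,nl)→14520, (A,nl)→14520; best=1920 via (C,hash)
  {CE}: card=7200; try (E,hash)→1920, (C,hash)→1920, (E,merge)→2040, (C,merge)→2040, (E,nl_idx)→8160, (E,nl)→14520 …(+1); best=1920 via (E,hash)
  {BC}: card=480; try (B,hash)→440, (C,merge)→1100, (B,merge)→1200, (C,hash)→1720, (C,nl)→2420, (B,nl)→2520; best=440 via (B,hash)
  {AE}: card=480; try (E,nl_idx)→1440, (E,hash)→1920, (A,hash)→1920, (E,merge)→2040, (A,merge)→2040, (E,nl)→14520 …(+1); best=1440 via (E,nl_idx)
  {AB}: card=600; try (B,hash)→440, (A,merge)→1100, (B,merge)→1200, (A,hash)→1720, (A,nl)→2420, (B,nl)→2520; best=440 via (B,hash)
  {BE}: card=480; try (B,hash)→440, (E,nl_idx)→640, (E,merge)→1100, (B,merge)→1200, (E,hash)→1720, (E,nl)→2420 …(+1); best=440 via (B,hash)
  {ACD}: card=24000; try (D,hash)→6080, (A,hash)→9760, (D,merge)→14280, (C,hash)→15760, (A,merge)→87040, (C,merge)→183040 …(+3); best=6080 via (D,hash)
  {CDE}: card=45000; try (C,hash)→6760, (E,hash)→9760, (D,hash)→12320, (C,merge)→42040, (E,merge)→87040, (E,nl_idx)→89080 …(+4); best=6760 via (C,hash)
  {BCD}: card=12000; try (D,hash)→4120, (C,hash)→4280, (D,merge)→7040, (B,hash)→8280, (C,merge)→25560, (B,merge)→86200 …(+3); best=4120 via (D,hash)
  {ADE}: card=6000; try (D,hash)→5120, (A,hash)→6760, (D,merge)→8040, (E,hash)→15760, (A,merge)→42040, (E,nl_idx)→92080 …(+4); best=5120 via (D,hash)
  {ABD}: card=30000; try (D,hash)→4240, (A,hash)→4280, (D,merge)→8840, (B,hash)→14280, (A,merge)→25560, (D,nl)→120440 …(+3); best=4240 via (D,hash)
  {BDE}: card=6000; try (D,hash)→4120, (E,hash)→4280, (B,hash)→5280, (D,merge)→7040, (E,nl_idx)→20600, (E,merge)→25560 …(+4); best=4120 via (D,hash)
  {ACE}: card=1920; try (C,hash)→3600, (E,hash)→4560, (C,merge)→7200, (E,nl_idx)→10560, (A,hash)→10800, (E,merge)→13440 …(+4); best=3600 via (C,hash)
  {ABC}: card=960; try (A,hash)→2600, (C,hash)→2720, (B,hash)→3080, (A,merge)→6200, (C,merge)→8000, (B,merge)→12600 …(+3); best=2600 via (A,hash)
  {BCE}: card=5760; try (E,hash)→2600, (C,hash)→2600, (E,merge)→6200, (C,merge)→6200, (B,hash)→9320, (E,nl_idx)→9560 …(+4); best=2600 via (E,hash)
  {ABE}: card=480; try (B,hash)→2120, (A,hash)→2600, (E,hash)→2720, (E,nl_idx)→5120, (A,merge)→6200, (B,merge)→6360 …(+4); best=2120 via (B,hash)
  {ACDE}: card=6000; try (D,hash)→8720, (C,hash)→12800, (D,merge)→28440, (E,hash)→31760, (A,hash)→53440, (C,merge)→90080 …(+7); best=8720 via (D,hash)
  {ABCD}: card=12000; try (D,hash)→6760, (D,merge)→14960, (A,hash)→17800, (B,hash)→30280, (C,hash)→35920, (A,merge)→185080 …(+6); best=6760 via (D,hash)
  {BCDE}: card=18000; try (D,hash)→11560, (C,hash)→11800, (E,hash)→17800, (B,hash)→51960, (D,merge)→85040, (C,merge)→89080 …(+7); best=11560 via (D,hash)
  {ABDE}: card=3000; try (D,hash)→5800, (D,merge)→8720, (B,hash)→11320, (A,hash)→11800, (E,hash)→35920, (A,merge)→89080 …(+7); best=5800 via (D,hash)
  {ABCE}: card=384; try (C,hash)→4280, (E,hash)→5240, (B,hash)→5720, (C,merge)→7880, (E,nl_idx)→9704, (A,hash)→10040 …(+7); best=4280 via (C,hash)
  {ABCDE}: card=600; try (D,hash)→7864, (D,merge)→9920, (C,hash)→10480, (B,hash)→14920, (E,hash)→20440, (A,hash)→31240 …(+10); best=7864 via (D,hash)

7864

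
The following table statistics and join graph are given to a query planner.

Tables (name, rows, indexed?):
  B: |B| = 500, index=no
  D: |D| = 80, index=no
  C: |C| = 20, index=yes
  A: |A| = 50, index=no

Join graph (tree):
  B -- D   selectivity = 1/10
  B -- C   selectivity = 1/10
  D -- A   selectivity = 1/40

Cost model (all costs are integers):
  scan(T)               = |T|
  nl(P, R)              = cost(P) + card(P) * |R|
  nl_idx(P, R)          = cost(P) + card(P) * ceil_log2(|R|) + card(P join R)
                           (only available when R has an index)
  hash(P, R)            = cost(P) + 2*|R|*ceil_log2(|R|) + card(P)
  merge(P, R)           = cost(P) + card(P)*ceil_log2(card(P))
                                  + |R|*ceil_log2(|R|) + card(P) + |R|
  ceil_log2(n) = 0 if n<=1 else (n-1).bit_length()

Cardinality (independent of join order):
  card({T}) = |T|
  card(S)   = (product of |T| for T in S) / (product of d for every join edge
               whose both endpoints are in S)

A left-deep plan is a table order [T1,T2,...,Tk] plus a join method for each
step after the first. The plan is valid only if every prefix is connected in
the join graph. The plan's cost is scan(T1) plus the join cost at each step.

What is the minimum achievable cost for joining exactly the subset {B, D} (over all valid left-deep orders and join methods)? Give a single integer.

Selinger DP over subsets of {B,D}:
  {B}: scan cost=500, card=500
  {D}: scan cost=80, card=80
  {BD}: card=4000; try (D,hash)→2120, (B,merge)→5720, (D,merge)→6140, (B,hash)→9160, (B,nl)→40080, (D,nl)→40500; best=2120 via (D,hash)

2120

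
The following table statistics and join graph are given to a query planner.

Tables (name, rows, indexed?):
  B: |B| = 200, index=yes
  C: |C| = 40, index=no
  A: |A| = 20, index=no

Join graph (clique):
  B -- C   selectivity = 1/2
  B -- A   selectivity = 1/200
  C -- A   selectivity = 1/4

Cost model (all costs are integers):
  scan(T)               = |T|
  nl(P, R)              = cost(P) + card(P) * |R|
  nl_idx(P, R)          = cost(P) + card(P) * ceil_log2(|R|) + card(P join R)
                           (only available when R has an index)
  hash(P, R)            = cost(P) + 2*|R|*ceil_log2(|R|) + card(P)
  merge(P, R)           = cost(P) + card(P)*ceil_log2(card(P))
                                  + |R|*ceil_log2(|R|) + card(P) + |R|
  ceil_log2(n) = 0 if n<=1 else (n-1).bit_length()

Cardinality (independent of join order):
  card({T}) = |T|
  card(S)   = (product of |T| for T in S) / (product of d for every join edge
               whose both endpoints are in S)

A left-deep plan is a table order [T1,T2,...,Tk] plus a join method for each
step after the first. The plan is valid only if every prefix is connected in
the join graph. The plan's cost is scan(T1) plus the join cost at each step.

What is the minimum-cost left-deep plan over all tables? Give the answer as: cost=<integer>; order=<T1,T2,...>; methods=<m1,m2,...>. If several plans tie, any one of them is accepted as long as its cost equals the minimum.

cost=600; order=A,B,C; methods=nl_idx,merge

Selinger DP (subsets sized 1..n):
  {B}: scan cost=200, card=200
  {C}: scan cost=40, card=40
  {A}: scan cost=20, card=20
  {BC}: card=4000; try (C,hash)→880, (B,merge)→2120, (C,merge)→2280, (B,hash)→3280, (B,nl_idx)→4360, (B,nl)→8040 …(+1); best=880 via (C,hash)
  {AB}: card=20; try (B,nl_idx)→200, (A,hash)→600, (B,merge)→1940, (A,merge)→2120, (B,hash)→3240, (B,nl)→4020 …(+1); best=200 via (B,nl_idx)
  {AC}: card=200; try (A,hash)→280, (C,merge)→420, (A,merge)→440, (C,hash)→520, (C,nl)→820, (A,nl)→840; best=280 via (A,hash)
  {ABC}: card=100; try (C,merge)→600, (C,hash)→700, (C,nl)→1000, (B,nl_idx)→1980, (B,hash)→3680, (B,merge)→3880 …(+4); best=600 via (C,merge)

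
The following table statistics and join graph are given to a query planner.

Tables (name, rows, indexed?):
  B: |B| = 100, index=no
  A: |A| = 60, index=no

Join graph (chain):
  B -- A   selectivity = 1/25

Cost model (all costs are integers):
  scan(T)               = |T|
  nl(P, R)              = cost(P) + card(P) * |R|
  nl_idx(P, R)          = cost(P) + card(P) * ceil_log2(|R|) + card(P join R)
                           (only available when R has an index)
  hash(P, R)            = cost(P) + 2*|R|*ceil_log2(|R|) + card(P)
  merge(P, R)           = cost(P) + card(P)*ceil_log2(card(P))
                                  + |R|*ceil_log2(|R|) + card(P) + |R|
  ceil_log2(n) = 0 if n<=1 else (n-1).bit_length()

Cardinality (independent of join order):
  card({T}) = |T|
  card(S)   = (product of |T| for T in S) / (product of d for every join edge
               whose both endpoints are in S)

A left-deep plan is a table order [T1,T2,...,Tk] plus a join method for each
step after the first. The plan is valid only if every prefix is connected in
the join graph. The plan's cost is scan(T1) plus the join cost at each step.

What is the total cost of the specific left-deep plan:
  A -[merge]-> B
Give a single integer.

1280

step 1: scan A: cost=60, card=60
step 2: join B via merge
    card(P join B) = 60*100/(25) = 240
    cost = 60 + 60*6 + 100*7 + 60 + 100 = 1280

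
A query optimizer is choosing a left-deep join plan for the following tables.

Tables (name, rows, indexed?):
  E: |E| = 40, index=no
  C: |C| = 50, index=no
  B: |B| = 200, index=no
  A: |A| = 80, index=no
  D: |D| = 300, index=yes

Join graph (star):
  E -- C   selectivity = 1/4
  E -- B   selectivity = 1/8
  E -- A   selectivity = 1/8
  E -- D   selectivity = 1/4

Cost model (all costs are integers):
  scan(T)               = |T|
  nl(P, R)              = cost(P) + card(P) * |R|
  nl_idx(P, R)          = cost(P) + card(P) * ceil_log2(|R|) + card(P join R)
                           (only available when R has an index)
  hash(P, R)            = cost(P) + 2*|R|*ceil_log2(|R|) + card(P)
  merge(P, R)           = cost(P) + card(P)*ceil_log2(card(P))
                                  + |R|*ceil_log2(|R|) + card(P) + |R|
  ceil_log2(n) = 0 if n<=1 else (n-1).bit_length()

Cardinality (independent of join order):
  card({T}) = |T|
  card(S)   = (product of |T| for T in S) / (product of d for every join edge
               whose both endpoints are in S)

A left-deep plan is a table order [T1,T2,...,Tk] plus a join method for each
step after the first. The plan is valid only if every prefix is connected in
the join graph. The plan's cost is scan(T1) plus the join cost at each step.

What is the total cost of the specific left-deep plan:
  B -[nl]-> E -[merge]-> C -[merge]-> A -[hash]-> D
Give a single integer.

step 1: scan B: cost=200, card=200
step 2: join E via nl
    card(P join E) = 200*40/(8) = 1000
    cost = 200 + 200*40 = 8200
step 3: join C via merge
    card(P join C) = 1000*50/(4) = 12500
    cost = 8200 + 1000*10 + 50*6 + 1000 + 50 = 19550
step 4: join A via merge
    card(P join A) = 12500*80/(8) = 125000
    cost = 19550 + 12500*14 + 80*7 + 12500 + 80 = 207690
step 5: join D via hash
    card(P join D) = 125000*300/(4) = 9375000
    cost = 207690 + 2*300*9 + 125000 = 338090

338090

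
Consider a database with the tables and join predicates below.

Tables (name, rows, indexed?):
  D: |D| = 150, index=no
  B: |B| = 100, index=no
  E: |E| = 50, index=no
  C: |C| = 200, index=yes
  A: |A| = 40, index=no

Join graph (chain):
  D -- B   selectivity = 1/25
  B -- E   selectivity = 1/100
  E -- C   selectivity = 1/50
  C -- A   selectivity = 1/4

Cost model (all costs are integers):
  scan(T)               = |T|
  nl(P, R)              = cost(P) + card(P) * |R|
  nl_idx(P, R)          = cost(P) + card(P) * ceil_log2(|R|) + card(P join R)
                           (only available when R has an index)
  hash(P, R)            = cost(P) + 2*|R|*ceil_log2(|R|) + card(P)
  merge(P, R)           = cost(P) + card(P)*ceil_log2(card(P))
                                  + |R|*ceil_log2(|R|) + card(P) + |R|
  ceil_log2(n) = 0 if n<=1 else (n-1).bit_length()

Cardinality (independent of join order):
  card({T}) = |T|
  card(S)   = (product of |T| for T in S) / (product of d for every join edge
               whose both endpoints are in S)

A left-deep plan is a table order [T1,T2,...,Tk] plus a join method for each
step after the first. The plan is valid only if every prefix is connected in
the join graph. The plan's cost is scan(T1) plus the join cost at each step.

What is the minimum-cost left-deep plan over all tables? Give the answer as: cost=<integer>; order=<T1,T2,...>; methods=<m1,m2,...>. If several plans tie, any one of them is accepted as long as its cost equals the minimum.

cost=5680; order=B,E,C,D,A; methods=hash,nl_idx,hash,hash

Selinger DP (subsets sized 1..n):
  {D}: scan cost=150, card=150
  {B}: scan cost=100, card=100
  {E}: scan cost=50, card=50
  {C}: scan cost=200, card=200
  {A}: scan cost=40, card=40
  {BD}: card=600; try (B,hash)→1700, (D,merge)→2250, (B,merge)→2300, (D,hash)→2600, (D,nl)→15100, (B,nl)→15150; best=1700 via (B,hash)
  {BE}: card=50; try (E,hash)→800, (B,merge)→1200, (E,merge)→1250, (B,hash)→1500, (B,nl)→5050, (E,nl)→5100; best=800 via (E,hash)
  {CE}: card=200; try (C,nl_idx)→650, (E,hash)→1000, (C,merge)→2200, (E,merge)→2350, (C,hash)→3300, (C,nl)→10050 …(+1); best=650 via (C,nl_idx)
  {AC}: card=2000; try (A,hash)→880, (C,merge)→2120, (A,merge)→2280, (C,nl_idx)→2360, (C,hash)→3280, (C,nl)→8040 …(+1); best=880 via (A,hash)
  {BDE}: card=300; try (D,merge)→2500, (E,hash)→2900, (D,hash)→3250, (D,nl)→8300, (E,merge)→8650, (E,nl)→31700; best=2500 via (D,merge)
  {BCE}: card=200; try (C,nl_idx)→1400, (B,hash)→2250, (C,merge)→2950, (B,merge)→3250, (C,hash)→4050, (C,nl)→10800 …(+1); best=1400 via (C,nl_idx)
  {ACE}: card=2000; try (A,hash)→1330, (A,merge)→2730, (E,hash)→3480, (A,nl)→8650, (E,merge)→25230, (E,nl)→100880; best=1330 via (A,hash)
  {BCDE}: card=1200; try (D,hash)→4000, (D,merge)→4550, (C,hash)→6000, (C,nl_idx)→6100, (C,merge)→7300, (D,nl)→31400 …(+1); best=4000 via (D,hash)
  {ABCE}: card=2000; try (A,hash)→2080, (A,merge)→3480, (B,hash)→4730, (A,nl)→9400, (B,merge)→26130, (B,nl)→201330; best=2080 via (A,hash)
  {ABCDE}: card=12000; try (A,hash)→5680, (D,hash)→6480, (A,merge)→18680, (D,merge)→27430, (A,nl)→52000, (D,nl)→302080; best=5680 via (A,hash)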